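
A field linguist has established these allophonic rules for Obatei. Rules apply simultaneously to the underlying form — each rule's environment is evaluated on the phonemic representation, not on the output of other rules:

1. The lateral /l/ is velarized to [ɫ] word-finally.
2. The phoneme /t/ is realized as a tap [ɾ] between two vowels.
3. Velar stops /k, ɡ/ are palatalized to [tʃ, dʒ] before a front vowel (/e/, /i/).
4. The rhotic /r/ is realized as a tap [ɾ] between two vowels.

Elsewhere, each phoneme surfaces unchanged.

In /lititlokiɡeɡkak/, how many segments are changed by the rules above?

Segments that undergo a rule: /t/ → [ɾ] (rule 2); /k/ → [tʃ] (rule 3); /ɡ/ → [dʒ] (rule 3).
All other segments surface unchanged.

3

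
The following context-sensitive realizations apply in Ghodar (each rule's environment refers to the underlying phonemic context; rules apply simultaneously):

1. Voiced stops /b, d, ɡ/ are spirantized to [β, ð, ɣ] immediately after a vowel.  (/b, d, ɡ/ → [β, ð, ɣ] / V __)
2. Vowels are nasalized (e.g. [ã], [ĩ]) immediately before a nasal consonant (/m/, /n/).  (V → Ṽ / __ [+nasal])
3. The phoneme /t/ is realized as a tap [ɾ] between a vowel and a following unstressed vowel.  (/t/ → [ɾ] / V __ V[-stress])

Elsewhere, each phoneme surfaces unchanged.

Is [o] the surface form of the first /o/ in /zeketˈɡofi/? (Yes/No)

Yes

/o/ (between /ɡ/ and /f/): rule 2 targets it, but not before a nasal consonant → unchanged [o].
The actual realization is [o], which matches [o].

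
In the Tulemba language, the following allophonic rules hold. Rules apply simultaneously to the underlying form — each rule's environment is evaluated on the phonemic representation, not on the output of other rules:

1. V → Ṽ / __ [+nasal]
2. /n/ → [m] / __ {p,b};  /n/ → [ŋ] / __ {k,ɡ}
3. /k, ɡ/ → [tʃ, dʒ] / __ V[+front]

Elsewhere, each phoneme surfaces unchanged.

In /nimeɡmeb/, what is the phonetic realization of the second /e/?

[e]

/e/ — between /m/ and /b/; rule 1 does not apply here → [e].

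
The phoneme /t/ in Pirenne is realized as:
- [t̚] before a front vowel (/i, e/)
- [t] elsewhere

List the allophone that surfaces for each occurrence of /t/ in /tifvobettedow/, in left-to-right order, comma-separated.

Occurrence 1 (position 1): before a front vowel (/i, e/) → [t̚].
Occurrence 2 (position 8): no conditioning environment matches → elsewhere allophone [t].
Occurrence 3 (position 9): before a front vowel (/i, e/) → [t̚].

[t̚], [t], [t̚]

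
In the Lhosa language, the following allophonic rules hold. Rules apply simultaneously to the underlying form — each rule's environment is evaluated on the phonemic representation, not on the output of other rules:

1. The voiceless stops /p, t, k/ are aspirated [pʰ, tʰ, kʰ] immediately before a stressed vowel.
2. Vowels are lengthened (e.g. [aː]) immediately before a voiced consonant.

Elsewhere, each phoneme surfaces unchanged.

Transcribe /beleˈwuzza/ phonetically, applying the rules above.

/e/ (between /b/ and /l/): before a voiced consonant, so rule 2 applies → [eː].
Rule 2 applies to /e/ (between /l/ and /w/: before a voiced consonant) → [eː].
/u/ meets the environment for rule 2 (before a voiced consonant) → [uː].
/a/ — word-final; rule 2 does not apply here → [a].

[beːleːˈwuːzza]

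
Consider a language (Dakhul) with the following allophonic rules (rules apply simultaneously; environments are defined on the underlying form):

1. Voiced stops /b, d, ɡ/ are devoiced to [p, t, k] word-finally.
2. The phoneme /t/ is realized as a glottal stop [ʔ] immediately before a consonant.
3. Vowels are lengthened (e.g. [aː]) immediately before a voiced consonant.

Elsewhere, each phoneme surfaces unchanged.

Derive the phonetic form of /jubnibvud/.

/j/ stays [j].
/u/ (between /j/ and /b/): before a voiced consonant, so rule 3 applies → [uː].
/b/ — between /u/ and /n/; rule 1 does not apply here → [b].
/n/ stays [n].
/i/ (between /n/ and /b/): before a voiced consonant, so rule 3 applies → [iː].
/b/ (between /i/ and /v/) fails the environment for rule 1, so it stays [b].
/v/ (between /b/ and /u/): no rule targets it → [v].
/u/ (between /v/ and /d/) occurs before a voiced consonant → [uː] by rule 3.
/d/ (word-final) occurs word-finally → [t] by rule 1.

[juːbniːbvuːt]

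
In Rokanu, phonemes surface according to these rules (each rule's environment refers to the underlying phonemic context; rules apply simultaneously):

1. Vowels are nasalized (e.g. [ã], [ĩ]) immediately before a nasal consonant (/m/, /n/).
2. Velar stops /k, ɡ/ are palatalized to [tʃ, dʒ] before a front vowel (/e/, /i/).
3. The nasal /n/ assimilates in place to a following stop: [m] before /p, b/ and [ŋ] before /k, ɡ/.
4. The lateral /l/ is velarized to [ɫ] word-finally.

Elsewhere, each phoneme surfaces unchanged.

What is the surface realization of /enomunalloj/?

[ẽnõmũnalloj]

/e/ (word-initial): before a nasal consonant, so rule 1 applies → [ẽ].
/n/ (between /e/ and /o/): rule 3 targets it, but not before a labial or velar stop → unchanged [n].
/o/ (between /n/ and /m/): before a nasal consonant, so rule 1 applies → [õ].
/u/ — between /m/ and /n/, before a nasal consonant — surfaces as [ũ] (rule 1).
/n/ (between /u/ and /a/) is in the target of rule 3 but the environment (before a labial or velar stop) is not met → [n].
/a/ (between /n/ and /l/): rule 1 targets it, but not before a nasal consonant → unchanged [a].
/l/ (between /a/ and /l/) fails the environment for rule 4, so it stays [l].
/l/ (between /l/ and /o/) is in the target of rule 4 but the environment (word-finally) is not met → [l].
/o/ — between /l/ and /j/; rule 1 does not apply here → [o].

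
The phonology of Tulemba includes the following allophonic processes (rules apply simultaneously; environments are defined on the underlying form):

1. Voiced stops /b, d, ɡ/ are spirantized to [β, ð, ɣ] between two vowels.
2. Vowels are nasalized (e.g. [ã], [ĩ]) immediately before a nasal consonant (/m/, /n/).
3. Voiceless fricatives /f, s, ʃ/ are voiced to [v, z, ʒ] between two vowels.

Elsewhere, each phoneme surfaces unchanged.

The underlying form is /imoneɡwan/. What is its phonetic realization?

[ĩmõneɡwãn]

Rule 2 applies to /i/ (word-initial: before a nasal consonant) → [ĩ].
/m/ (between /i/ and /o/): no rule targets it → [m].
/o/ meets the environment for rule 2 (before a nasal consonant) → [õ].
/n/ — not in any rule's target class → [n].
/e/ (between /n/ and /ɡ/): rule 2 targets it, but not before a nasal consonant → unchanged [e].
/ɡ/ (between /e/ and /w/): rule 1 targets it, but not between two vowels → unchanged [ɡ].
/w/ stays [w].
/a/ — between /w/ and /n/, before a nasal consonant — surfaces as [ã] (rule 2).
/n/ (word-final) is unaffected → [n].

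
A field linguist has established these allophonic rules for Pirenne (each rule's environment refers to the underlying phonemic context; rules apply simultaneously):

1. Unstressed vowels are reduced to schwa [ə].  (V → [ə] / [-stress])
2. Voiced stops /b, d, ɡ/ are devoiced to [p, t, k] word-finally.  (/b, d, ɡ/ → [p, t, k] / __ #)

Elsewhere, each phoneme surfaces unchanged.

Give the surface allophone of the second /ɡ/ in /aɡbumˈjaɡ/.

[k]

/ɡ/ (word-final): word-finally, so rule 2 applies → [k].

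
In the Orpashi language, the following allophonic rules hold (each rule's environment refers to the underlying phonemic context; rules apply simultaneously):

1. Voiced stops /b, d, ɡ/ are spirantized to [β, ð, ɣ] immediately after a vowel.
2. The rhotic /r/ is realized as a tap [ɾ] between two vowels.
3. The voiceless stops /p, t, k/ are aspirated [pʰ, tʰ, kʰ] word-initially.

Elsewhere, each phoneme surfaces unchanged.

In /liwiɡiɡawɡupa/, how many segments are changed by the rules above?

2

Segments that undergo a rule: /ɡ/ → [ɣ] (rule 1); /ɡ/ → [ɣ] (rule 1).
All other segments surface unchanged.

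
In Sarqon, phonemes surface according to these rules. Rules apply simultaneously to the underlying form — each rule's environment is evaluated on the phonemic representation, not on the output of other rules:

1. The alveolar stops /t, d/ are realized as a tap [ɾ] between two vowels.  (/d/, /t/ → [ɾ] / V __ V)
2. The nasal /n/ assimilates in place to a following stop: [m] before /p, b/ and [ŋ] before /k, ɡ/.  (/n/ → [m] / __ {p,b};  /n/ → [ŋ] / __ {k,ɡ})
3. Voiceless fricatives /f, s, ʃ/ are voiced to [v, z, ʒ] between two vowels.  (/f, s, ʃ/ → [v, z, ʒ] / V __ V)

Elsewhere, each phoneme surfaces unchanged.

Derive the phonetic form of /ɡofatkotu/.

[ɡovatkoɾu]

/ɡ/ (word-initial): no rule targets it → [ɡ].
/o/ (between /ɡ/ and /f/): no rule targets it → [o].
/f/ — between /o/ and /a/, between two vowels — surfaces as [v] (rule 3).
/a/ stays [a].
/t/ (between /a/ and /k/) is in the target of rule 1 but the environment (between two vowels) is not met → [t].
/k/ stays [k].
/o/ (between /k/ and /t/): no rule targets it → [o].
/t/ (between /o/ and /u/) occurs between two vowels → [ɾ] by rule 1.
/u/ stays [u].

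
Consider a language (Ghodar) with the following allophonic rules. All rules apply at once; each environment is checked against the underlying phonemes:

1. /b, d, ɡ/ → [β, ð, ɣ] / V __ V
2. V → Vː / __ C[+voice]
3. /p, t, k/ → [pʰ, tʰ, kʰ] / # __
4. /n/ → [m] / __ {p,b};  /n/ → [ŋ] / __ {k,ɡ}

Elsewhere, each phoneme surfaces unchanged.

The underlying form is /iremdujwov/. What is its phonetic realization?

[iːreːmduːjwoːv]

/i/ (word-initial) occurs before a voiced consonant → [iː] by rule 2.
/r/ (between /i/ and /e/): no rule targets it → [r].
/e/ — between /r/ and /m/, before a voiced consonant — surfaces as [eː] (rule 2).
/m/ (between /e/ and /d/): no rule targets it → [m].
/d/ (between /m/ and /u/) is in the target of rule 1 but the environment (between two vowels) is not met → [d].
/u/ — between /d/ and /j/, before a voiced consonant — surfaces as [uː] (rule 2).
/j/ stays [j].
/w/ stays [w].
/o/ (between /w/ and /v/): before a voiced consonant, so rule 2 applies → [oː].
/v/ (word-final): no rule targets it → [v].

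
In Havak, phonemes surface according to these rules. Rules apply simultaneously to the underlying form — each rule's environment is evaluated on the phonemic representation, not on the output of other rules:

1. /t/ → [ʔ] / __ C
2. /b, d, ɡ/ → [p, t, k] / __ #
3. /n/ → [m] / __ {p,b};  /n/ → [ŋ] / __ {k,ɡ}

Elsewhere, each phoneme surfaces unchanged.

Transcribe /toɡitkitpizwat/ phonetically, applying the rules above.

/t/ (word-initial) fails the environment for rule 1, so it stays [t].
/o/ (between /t/ and /ɡ/) is unaffected → [o].
/ɡ/ (between /o/ and /i/) fails the environment for rule 2, so it stays [ɡ].
/i/ (between /ɡ/ and /t/) is unaffected → [i].
/t/ (between /i/ and /k/): immediately before a consonant, so rule 1 applies → [ʔ].
/k/ (between /t/ and /i/) is unaffected → [k].
/i/ — not in any rule's target class → [i].
Rule 1 applies to /t/ (between /i/ and /p/: immediately before a consonant) → [ʔ].
/p/ (between /t/ and /i/) is unaffected → [p].
/i/ stays [i].
/z/ — not in any rule's target class → [z].
/w/ (between /z/ and /a/) is unaffected → [w].
/a/ (between /w/ and /t/): no rule targets it → [a].
/t/ (word-final) fails the environment for rule 1, so it stays [t].

[toɡiʔkiʔpizwat]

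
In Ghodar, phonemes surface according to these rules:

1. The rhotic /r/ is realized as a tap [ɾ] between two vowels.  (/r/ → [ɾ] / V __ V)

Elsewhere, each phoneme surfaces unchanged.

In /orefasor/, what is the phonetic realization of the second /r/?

/r/ (word-final) fails the environment for rule 1, so it stays [r].

[r]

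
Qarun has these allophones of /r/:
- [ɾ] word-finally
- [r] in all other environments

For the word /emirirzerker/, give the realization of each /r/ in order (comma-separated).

Occurrence 1 (position 4): no conditioning environment matches → elsewhere allophone [r].
Occurrence 2 (position 6): no conditioning environment matches → elsewhere allophone [r].
Occurrence 3 (position 9): no conditioning environment matches → elsewhere allophone [r].
Occurrence 4 (position 12): word-finally → [ɾ].

[r], [r], [r], [ɾ]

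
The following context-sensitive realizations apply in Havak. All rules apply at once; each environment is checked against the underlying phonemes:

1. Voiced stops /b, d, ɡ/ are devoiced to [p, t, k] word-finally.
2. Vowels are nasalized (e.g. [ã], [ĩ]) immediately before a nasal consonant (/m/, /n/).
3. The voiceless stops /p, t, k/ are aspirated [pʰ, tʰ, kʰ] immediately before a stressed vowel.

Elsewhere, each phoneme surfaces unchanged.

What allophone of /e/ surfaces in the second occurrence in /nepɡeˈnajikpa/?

[ẽ]

/e/ (between /ɡ/ and /n/): before a nasal consonant, so rule 2 applies → [ẽ].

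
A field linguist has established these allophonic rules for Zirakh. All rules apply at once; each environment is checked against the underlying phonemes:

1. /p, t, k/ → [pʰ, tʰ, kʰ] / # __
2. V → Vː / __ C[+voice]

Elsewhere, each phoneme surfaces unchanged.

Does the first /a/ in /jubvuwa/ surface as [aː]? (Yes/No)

No

/a/ — word-final; rule 2 does not apply here → [a].
The actual realization is [a], not [aː].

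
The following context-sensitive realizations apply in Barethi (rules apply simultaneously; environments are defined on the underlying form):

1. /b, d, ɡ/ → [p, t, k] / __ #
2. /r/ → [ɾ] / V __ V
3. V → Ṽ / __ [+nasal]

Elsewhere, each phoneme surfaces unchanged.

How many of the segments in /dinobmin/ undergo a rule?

Segments that undergo a rule: /i/ → [ĩ] (rule 3); /i/ → [ĩ] (rule 3).
All other segments surface unchanged.

2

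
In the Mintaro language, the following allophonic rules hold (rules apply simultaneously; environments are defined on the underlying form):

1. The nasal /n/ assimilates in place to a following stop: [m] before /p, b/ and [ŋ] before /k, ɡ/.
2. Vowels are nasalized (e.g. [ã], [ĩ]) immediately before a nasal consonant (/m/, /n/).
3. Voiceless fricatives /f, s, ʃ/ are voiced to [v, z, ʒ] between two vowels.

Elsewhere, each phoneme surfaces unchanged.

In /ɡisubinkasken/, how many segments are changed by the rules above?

4

Segments that undergo a rule: /s/ → [z] (rule 3); /i/ → [ĩ] (rule 2); /n/ → [ŋ] (rule 1); /e/ → [ẽ] (rule 2).
All other segments surface unchanged.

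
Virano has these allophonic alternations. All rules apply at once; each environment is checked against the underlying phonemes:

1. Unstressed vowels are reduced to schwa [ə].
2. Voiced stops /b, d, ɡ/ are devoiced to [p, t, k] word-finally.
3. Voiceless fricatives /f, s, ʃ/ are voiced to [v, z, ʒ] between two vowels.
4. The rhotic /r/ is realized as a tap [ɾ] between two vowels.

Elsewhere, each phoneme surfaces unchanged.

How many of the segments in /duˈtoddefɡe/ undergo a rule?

3

Segments that undergo a rule: /u/ → [ə] (rule 1); /e/ → [ə] (rule 1); /e/ → [ə] (rule 1).
All other segments surface unchanged.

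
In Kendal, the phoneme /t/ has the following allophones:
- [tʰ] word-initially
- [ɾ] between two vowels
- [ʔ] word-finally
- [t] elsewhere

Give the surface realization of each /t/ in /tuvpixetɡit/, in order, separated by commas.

[tʰ], [t], [ʔ]

Occurrence 1 (position 1): word-initially → [tʰ].
Occurrence 2 (position 8): no conditioning environment matches → elsewhere allophone [t].
Occurrence 3 (position 11): word-finally → [ʔ].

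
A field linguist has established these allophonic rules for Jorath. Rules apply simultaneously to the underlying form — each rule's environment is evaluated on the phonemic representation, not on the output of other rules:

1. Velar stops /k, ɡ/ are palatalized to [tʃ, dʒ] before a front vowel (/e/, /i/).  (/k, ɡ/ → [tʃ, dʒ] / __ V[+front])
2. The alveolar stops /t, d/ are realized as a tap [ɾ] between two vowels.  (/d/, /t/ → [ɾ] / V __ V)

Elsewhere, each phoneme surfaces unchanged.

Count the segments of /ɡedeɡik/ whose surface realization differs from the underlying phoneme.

3

Segments that undergo a rule: /ɡ/ → [dʒ] (rule 1); /d/ → [ɾ] (rule 2); /ɡ/ → [dʒ] (rule 1).
All other segments surface unchanged.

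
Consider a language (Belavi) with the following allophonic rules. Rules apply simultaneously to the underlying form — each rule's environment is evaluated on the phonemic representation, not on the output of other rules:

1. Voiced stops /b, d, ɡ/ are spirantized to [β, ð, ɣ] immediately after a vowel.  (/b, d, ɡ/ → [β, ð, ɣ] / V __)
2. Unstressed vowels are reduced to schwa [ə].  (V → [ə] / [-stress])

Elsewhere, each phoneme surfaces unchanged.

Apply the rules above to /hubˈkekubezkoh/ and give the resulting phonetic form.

/h/ (word-initial) is unaffected → [h].
/u/ meets the environment for rule 2 (in an unstressed syllable) → [ə].
Rule 1 applies to /b/ (between /u/ and /k/: immediately after a vowel) → [β].
/k/ (between /b/ and /e/) is unaffected → [k].
/e/ (between /k/ and /k/) is in the target of rule 2 but the environment (in an unstressed syllable) is not met → [e].
/k/ (between /e/ and /u/) is unaffected → [k].
/u/ (between /k/ and /b/): in an unstressed syllable, so rule 2 applies → [ə].
/b/ (between /u/ and /e/) occurs immediately after a vowel → [β] by rule 1.
/e/ (between /b/ and /z/): in an unstressed syllable, so rule 2 applies → [ə].
/z/ stays [z].
/k/ — not in any rule's target class → [k].
Rule 2 applies to /o/ (between /k/ and /h/: in an unstressed syllable) → [ə].
/h/ (word-final) is unaffected → [h].

[həβˈkekəβəzkəh]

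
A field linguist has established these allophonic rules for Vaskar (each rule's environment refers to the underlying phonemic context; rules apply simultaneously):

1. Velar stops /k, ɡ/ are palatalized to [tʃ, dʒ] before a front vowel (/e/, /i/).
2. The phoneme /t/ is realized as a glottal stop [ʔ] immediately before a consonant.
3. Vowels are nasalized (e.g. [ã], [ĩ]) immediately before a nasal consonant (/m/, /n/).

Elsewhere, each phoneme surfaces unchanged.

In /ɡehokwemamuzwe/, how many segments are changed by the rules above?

Segments that undergo a rule: /ɡ/ → [dʒ] (rule 1); /e/ → [ẽ] (rule 3); /a/ → [ã] (rule 3).
All other segments surface unchanged.

3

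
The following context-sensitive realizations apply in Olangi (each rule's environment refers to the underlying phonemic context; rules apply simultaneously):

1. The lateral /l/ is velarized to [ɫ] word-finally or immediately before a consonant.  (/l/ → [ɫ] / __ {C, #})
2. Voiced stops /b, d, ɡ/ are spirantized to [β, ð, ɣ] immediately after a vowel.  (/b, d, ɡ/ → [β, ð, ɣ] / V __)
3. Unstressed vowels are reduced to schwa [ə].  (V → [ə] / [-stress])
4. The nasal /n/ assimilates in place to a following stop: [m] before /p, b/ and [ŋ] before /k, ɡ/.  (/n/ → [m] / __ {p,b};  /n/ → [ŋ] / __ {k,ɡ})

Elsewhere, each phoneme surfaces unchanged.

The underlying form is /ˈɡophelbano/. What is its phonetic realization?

[ˈɡophəɫbənə]

/ɡ/ (word-initial) is in the target of rule 2 but the environment (immediately after a vowel) is not met → [ɡ].
/o/ — between /ɡ/ and /p/; rule 3 does not apply here → [o].
/p/ (between /o/ and /h/) is unaffected → [p].
/h/ (between /p/ and /e/): no rule targets it → [h].
/e/ (between /h/ and /l/): in an unstressed syllable, so rule 3 applies → [ə].
/l/ (between /e/ and /b/): word-finally or immediately before a consonant, so rule 1 applies → [ɫ].
/b/ — between /l/ and /a/; rule 2 does not apply here → [b].
/a/ — between /b/ and /n/, in an unstressed syllable — surfaces as [ə] (rule 3).
/n/ (between /a/ and /o/): rule 4 targets it, but not before a labial or velar stop → unchanged [n].
/o/ (word-final) occurs in an unstressed syllable → [ə] by rule 3.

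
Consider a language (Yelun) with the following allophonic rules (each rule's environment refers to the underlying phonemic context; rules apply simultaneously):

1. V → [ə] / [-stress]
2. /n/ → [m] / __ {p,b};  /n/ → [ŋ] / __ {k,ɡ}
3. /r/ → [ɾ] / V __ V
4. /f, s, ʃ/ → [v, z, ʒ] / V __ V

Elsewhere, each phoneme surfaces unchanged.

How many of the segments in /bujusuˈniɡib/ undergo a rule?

5

Segments that undergo a rule: /u/ → [ə] (rule 1); /u/ → [ə] (rule 1); /s/ → [z] (rule 4); /u/ → [ə] (rule 1); /i/ → [ə] (rule 1).
All other segments surface unchanged.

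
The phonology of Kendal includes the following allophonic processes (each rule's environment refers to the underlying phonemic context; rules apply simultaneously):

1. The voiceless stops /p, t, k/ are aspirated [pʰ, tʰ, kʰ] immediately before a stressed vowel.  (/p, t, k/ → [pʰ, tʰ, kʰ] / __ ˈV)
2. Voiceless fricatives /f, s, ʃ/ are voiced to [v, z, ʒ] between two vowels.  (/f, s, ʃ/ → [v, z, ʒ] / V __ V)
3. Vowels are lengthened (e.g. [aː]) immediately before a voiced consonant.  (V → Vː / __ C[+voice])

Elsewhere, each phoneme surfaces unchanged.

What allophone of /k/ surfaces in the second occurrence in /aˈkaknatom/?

/k/ (between /a/ and /n/) fails the environment for rule 1, so it stays [k].

[k]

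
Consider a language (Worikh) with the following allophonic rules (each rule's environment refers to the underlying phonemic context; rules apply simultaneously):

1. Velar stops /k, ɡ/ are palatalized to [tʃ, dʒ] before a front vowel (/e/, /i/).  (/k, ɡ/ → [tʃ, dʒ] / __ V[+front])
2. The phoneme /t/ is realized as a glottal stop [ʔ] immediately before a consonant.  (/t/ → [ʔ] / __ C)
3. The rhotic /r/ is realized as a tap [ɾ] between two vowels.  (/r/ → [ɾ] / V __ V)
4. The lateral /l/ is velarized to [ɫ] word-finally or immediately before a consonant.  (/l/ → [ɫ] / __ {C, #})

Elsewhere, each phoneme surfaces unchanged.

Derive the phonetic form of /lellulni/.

[leɫluɫni]

/l/ — word-initial; rule 4 does not apply here → [l].
/e/ (between /l/ and /l/) is unaffected → [e].
/l/ — between /e/ and /l/, word-finally or immediately before a consonant — surfaces as [ɫ] (rule 4).
/l/ — between /l/ and /u/; rule 4 does not apply here → [l].
/u/ stays [u].
Rule 4 applies to /l/ (between /u/ and /n/: word-finally or immediately before a consonant) → [ɫ].
/n/ stays [n].
/i/ (word-final): no rule targets it → [i].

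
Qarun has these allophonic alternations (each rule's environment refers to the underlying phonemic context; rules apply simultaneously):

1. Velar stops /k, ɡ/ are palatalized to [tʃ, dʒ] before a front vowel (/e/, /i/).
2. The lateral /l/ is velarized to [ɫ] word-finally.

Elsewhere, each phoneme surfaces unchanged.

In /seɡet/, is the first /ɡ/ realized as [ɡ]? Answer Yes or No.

/ɡ/ meets the environment for rule 1 (before a front vowel) → [dʒ].
The actual realization is [dʒ], not [ɡ].

No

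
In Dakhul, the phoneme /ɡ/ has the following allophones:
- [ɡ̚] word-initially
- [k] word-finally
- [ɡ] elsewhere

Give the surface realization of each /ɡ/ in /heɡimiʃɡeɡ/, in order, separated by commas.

Occurrence 1 (position 3): no conditioning environment matches → elsewhere allophone [ɡ].
Occurrence 2 (position 8): no conditioning environment matches → elsewhere allophone [ɡ].
Occurrence 3 (position 10): word-finally → [k].

[ɡ], [ɡ], [k]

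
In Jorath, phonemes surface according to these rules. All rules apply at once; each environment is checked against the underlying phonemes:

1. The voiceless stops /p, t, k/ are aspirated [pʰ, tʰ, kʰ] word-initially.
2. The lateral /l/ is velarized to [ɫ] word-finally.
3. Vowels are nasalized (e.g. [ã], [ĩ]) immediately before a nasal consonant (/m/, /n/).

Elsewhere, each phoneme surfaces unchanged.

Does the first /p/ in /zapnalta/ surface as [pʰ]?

/p/ (between /a/ and /n/) fails the environment for rule 1, so it stays [p].
The actual realization is [p], not [pʰ].

No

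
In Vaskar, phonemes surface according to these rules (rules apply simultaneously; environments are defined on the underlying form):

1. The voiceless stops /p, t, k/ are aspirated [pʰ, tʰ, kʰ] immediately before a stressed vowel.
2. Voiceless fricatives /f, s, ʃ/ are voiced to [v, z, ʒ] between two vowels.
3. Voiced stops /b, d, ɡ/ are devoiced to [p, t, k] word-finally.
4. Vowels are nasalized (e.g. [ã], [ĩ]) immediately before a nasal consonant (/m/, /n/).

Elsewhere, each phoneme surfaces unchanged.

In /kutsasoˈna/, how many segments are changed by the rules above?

2

Segments that undergo a rule: /s/ → [z] (rule 2); /o/ → [õ] (rule 4).
All other segments surface unchanged.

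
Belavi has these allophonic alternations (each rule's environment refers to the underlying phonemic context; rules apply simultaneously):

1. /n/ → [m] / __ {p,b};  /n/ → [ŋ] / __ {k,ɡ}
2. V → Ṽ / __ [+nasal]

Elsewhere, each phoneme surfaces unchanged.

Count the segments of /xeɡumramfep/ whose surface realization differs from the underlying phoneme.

Segments that undergo a rule: /u/ → [ũ] (rule 2); /a/ → [ã] (rule 2).
All other segments surface unchanged.

2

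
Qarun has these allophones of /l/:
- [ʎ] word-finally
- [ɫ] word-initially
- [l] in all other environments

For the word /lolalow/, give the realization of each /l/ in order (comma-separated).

Occurrence 1 (position 1): word-initially → [ɫ].
Occurrence 2 (position 3): no conditioning environment matches → elsewhere allophone [l].
Occurrence 3 (position 5): no conditioning environment matches → elsewhere allophone [l].

[ɫ], [l], [l]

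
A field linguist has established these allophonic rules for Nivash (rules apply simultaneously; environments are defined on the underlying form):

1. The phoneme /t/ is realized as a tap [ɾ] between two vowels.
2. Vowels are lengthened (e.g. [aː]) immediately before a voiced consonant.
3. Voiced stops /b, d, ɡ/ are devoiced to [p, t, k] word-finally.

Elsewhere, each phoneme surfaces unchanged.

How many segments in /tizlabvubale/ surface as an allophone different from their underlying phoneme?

4

Segments that undergo a rule: /i/ → [iː] (rule 2); /a/ → [aː] (rule 2); /u/ → [uː] (rule 2); /a/ → [aː] (rule 2).
All other segments surface unchanged.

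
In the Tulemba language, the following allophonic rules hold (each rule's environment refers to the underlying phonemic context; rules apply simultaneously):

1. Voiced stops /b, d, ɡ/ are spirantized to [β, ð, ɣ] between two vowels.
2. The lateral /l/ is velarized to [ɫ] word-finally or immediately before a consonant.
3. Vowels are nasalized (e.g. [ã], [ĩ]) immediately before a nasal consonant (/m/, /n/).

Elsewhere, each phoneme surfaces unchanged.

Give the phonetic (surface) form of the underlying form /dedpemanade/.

[dedpẽmãnaðe]

/d/ — word-initial; rule 1 does not apply here → [d].
/e/ — between /d/ and /d/; rule 3 does not apply here → [e].
/d/ (between /e/ and /p/) fails the environment for rule 1, so it stays [d].
/p/ (between /d/ and /e/): no rule targets it → [p].
/e/ — between /p/ and /m/, before a nasal consonant — surfaces as [ẽ] (rule 3).
/m/ — not in any rule's target class → [m].
/a/ (between /m/ and /n/) occurs before a nasal consonant → [ã] by rule 3.
/n/ (between /a/ and /a/) is unaffected → [n].
/a/ — between /n/ and /d/; rule 3 does not apply here → [a].
/d/ meets the environment for rule 1 (between two vowels) → [ð].
/e/ — word-final; rule 3 does not apply here → [e].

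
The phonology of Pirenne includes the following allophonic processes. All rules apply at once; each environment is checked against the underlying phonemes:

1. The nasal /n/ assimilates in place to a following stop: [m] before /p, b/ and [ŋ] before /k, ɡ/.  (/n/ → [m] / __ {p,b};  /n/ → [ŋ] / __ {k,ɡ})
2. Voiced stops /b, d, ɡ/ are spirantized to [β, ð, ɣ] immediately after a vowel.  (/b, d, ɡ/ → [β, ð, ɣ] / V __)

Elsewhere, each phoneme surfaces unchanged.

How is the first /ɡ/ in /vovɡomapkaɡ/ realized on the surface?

[ɡ]

/ɡ/ — between /v/ and /o/; rule 2 does not apply here → [ɡ].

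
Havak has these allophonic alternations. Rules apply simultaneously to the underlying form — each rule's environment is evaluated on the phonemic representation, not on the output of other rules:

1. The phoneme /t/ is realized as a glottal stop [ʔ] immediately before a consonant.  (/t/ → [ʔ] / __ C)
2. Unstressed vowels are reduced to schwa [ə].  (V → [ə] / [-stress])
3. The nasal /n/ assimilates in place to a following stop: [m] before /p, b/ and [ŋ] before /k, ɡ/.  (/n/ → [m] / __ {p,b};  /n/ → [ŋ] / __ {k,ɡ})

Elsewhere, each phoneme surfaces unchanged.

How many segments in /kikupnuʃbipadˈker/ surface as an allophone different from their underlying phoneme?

Segments that undergo a rule: /i/ → [ə] (rule 2); /u/ → [ə] (rule 2); /u/ → [ə] (rule 2); /i/ → [ə] (rule 2); /a/ → [ə] (rule 2).
All other segments surface unchanged.

5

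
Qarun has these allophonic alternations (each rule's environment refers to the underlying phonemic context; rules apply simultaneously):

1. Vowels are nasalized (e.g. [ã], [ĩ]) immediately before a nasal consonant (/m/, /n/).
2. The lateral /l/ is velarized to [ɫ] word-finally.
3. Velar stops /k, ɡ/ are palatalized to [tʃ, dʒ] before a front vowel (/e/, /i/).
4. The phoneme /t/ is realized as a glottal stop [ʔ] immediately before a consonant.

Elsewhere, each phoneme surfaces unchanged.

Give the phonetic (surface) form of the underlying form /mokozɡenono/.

/m/ (word-initial): no rule targets it → [m].
/o/ (between /m/ and /k/): rule 1 targets it, but not before a nasal consonant → unchanged [o].
/k/ (between /o/ and /o/): rule 3 targets it, but not before a front vowel → unchanged [k].
/o/ (between /k/ and /z/) is in the target of rule 1 but the environment (before a nasal consonant) is not met → [o].
/z/ (between /o/ and /ɡ/) is unaffected → [z].
/ɡ/ (between /z/ and /e/): before a front vowel, so rule 3 applies → [dʒ].
/e/ — between /ɡ/ and /n/, before a nasal consonant — surfaces as [ẽ] (rule 1).
/n/ stays [n].
Rule 1 applies to /o/ (between /n/ and /n/: before a nasal consonant) → [õ].
/n/ stays [n].
/o/ (word-final) fails the environment for rule 1, so it stays [o].

[mokozdʒẽnõno]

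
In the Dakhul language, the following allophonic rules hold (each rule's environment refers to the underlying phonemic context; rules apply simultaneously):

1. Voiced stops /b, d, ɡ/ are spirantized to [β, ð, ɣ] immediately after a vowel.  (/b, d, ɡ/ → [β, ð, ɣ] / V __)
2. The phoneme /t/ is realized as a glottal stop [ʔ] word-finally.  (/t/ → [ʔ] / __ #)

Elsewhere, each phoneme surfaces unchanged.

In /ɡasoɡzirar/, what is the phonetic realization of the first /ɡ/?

[ɡ]

/ɡ/ (word-initial) fails the environment for rule 1, so it stays [ɡ].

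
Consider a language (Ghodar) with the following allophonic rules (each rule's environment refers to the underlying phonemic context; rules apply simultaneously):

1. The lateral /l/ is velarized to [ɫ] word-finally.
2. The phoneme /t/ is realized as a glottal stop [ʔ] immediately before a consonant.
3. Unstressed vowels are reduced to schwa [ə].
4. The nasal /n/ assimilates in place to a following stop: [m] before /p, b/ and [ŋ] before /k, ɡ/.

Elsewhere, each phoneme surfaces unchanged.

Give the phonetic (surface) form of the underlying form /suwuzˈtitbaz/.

/s/ stays [s].
Rule 3 applies to /u/ (between /s/ and /w/: in an unstressed syllable) → [ə].
/w/ — not in any rule's target class → [w].
/u/ meets the environment for rule 3 (in an unstressed syllable) → [ə].
/z/ — not in any rule's target class → [z].
/t/ (between /z/ and /i/) is in the target of rule 2 but the environment (immediately before a consonant) is not met → [t].
/i/ (between /t/ and /t/): rule 3 targets it, but not in an unstressed syllable → unchanged [i].
/t/ (between /i/ and /b/) occurs immediately before a consonant → [ʔ] by rule 2.
/b/ — not in any rule's target class → [b].
Rule 3 applies to /a/ (between /b/ and /z/: in an unstressed syllable) → [ə].
/z/ — not in any rule's target class → [z].

[səwəzˈtiʔbəz]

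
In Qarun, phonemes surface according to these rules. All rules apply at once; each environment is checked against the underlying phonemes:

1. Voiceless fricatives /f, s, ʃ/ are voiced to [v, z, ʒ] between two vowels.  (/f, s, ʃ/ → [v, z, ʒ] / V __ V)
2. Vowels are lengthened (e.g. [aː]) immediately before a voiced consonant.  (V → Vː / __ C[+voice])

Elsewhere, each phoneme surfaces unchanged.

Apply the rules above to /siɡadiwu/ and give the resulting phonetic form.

/s/ — word-initial; rule 1 does not apply here → [s].
Rule 2 applies to /i/ (between /s/ and /ɡ/: before a voiced consonant) → [iː].
/ɡ/ (between /i/ and /a/): no rule targets it → [ɡ].
/a/ (between /ɡ/ and /d/): before a voiced consonant, so rule 2 applies → [aː].
/d/ (between /a/ and /i/) is unaffected → [d].
/i/ (between /d/ and /w/): before a voiced consonant, so rule 2 applies → [iː].
/w/ stays [w].
/u/ (word-final) fails the environment for rule 2, so it stays [u].

[siːɡaːdiːwu]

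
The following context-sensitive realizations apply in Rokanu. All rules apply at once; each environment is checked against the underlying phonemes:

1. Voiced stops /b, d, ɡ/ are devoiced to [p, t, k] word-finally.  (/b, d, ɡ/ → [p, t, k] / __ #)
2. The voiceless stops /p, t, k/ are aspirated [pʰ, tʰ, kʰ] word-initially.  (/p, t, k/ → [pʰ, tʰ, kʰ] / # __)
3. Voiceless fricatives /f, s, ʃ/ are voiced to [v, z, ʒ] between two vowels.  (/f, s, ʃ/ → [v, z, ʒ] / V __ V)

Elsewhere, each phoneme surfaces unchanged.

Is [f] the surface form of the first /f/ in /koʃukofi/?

/f/ — between /o/ and /i/, between two vowels — surfaces as [v] (rule 3).
The actual realization is [v], not [f].

No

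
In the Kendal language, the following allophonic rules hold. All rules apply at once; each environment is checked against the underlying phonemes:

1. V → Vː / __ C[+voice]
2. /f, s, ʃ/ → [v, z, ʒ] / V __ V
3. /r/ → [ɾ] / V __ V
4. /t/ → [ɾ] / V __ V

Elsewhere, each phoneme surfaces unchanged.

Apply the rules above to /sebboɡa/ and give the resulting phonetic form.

/s/ (word-initial) fails the environment for rule 2, so it stays [s].
/e/ meets the environment for rule 1 (before a voiced consonant) → [eː].
/b/ (between /e/ and /b/): no rule targets it → [b].
/b/ (between /b/ and /o/) is unaffected → [b].
Rule 1 applies to /o/ (between /b/ and /ɡ/: before a voiced consonant) → [oː].
/ɡ/ (between /o/ and /a/) is unaffected → [ɡ].
/a/ (word-final): rule 1 targets it, but not before a voiced consonant → unchanged [a].

[seːbboːɡa]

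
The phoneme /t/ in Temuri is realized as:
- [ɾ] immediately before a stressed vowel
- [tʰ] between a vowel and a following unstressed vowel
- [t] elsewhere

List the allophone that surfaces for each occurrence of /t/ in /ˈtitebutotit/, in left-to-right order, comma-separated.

Occurrence 1 (position 1): immediately before a stressed vowel → [ɾ].
Occurrence 2 (position 3): between a vowel and a following unstressed vowel → [tʰ].
Occurrence 3 (position 7): between a vowel and a following unstressed vowel → [tʰ].
Occurrence 4 (position 9): between a vowel and a following unstressed vowel → [tʰ].
Occurrence 5 (position 11): no conditioning environment matches → elsewhere allophone [t].

[ɾ], [tʰ], [tʰ], [tʰ], [t]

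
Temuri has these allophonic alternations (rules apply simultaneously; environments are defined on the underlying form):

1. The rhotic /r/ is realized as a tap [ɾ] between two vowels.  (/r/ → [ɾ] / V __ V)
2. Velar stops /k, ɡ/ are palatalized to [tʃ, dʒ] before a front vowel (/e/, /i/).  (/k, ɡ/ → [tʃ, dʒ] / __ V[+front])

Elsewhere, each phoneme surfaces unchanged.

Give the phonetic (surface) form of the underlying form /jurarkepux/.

/j/ — not in any rule's target class → [j].
/u/ stays [u].
/r/ meets the environment for rule 1 (between two vowels) → [ɾ].
/a/ (between /r/ and /r/) is unaffected → [a].
/r/ (between /a/ and /k/): rule 1 targets it, but not between two vowels → unchanged [r].
/k/ meets the environment for rule 2 (before a front vowel) → [tʃ].
/e/ (between /k/ and /p/) is unaffected → [e].
/p/ (between /e/ and /u/) is unaffected → [p].
/u/ stays [u].
/x/ — not in any rule's target class → [x].

[juɾartʃepux]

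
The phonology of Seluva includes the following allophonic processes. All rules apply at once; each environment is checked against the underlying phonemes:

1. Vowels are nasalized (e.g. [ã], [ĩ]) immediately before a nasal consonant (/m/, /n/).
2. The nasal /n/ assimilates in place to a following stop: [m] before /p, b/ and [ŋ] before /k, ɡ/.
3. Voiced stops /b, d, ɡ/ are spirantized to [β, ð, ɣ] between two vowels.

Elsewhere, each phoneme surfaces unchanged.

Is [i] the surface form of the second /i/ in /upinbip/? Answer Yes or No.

Yes

/i/ — between /b/ and /p/; rule 1 does not apply here → [i].
The actual realization is [i], which matches [i].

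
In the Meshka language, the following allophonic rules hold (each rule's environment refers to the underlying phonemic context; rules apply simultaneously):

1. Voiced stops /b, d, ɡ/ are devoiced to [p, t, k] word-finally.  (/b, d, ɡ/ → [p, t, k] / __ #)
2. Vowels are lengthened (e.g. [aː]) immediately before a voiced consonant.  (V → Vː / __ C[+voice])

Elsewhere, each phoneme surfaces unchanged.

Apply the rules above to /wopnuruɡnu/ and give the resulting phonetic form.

[wopnuːruːɡnu]

/o/ (between /w/ and /p/) is in the target of rule 2 but the environment (before a voiced consonant) is not met → [o].
/u/ (between /n/ and /r/): before a voiced consonant, so rule 2 applies → [uː].
/u/ (between /r/ and /ɡ/) occurs before a voiced consonant → [uː] by rule 2.
/ɡ/ — between /u/ and /n/; rule 1 does not apply here → [ɡ].
/u/ (word-final) fails the environment for rule 2, so it stays [u].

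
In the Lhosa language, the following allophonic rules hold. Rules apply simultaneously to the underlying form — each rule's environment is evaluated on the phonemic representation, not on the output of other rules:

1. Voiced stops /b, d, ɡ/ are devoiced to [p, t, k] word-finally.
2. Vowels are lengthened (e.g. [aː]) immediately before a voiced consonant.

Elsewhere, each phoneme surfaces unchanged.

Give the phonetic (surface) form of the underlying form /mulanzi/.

[muːlaːnzi]

/m/ (word-initial) is unaffected → [m].
Rule 2 applies to /u/ (between /m/ and /l/: before a voiced consonant) → [uː].
/l/ (between /u/ and /a/): no rule targets it → [l].
/a/ (between /l/ and /n/): before a voiced consonant, so rule 2 applies → [aː].
/n/ (between /a/ and /z/): no rule targets it → [n].
/z/ — not in any rule's target class → [z].
/i/ (word-final) is in the target of rule 2 but the environment (before a voiced consonant) is not met → [i].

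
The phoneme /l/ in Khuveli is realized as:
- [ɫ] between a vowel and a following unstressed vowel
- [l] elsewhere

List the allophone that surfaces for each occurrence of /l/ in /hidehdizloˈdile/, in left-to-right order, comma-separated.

Occurrence 1 (position 9): no conditioning environment matches → elsewhere allophone [l].
Occurrence 2 (position 13): between a vowel and a following unstressed vowel → [ɫ].

[l], [ɫ]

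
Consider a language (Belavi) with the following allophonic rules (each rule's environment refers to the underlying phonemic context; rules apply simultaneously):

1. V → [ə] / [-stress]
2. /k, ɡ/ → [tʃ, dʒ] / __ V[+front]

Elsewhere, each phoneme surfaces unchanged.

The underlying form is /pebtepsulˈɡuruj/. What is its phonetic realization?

/e/ (between /p/ and /b/): in an unstressed syllable, so rule 1 applies → [ə].
/e/ meets the environment for rule 1 (in an unstressed syllable) → [ə].
/u/ (between /s/ and /l/) occurs in an unstressed syllable → [ə] by rule 1.
/ɡ/ (between /l/ and /u/) is in the target of rule 2 but the environment (before a front vowel) is not met → [ɡ].
/u/ (between /ɡ/ and /r/): rule 1 targets it, but not in an unstressed syllable → unchanged [u].
/u/ (between /r/ and /j/): in an unstressed syllable, so rule 1 applies → [ə].

[pəbtəpsəlˈɡurəj]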